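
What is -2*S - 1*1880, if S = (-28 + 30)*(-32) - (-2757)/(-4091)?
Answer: -7161918/4091 ≈ -1750.7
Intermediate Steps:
S = -264581/4091 (S = 2*(-32) - (-2757)*(-1)/4091 = -64 - 1*2757/4091 = -64 - 2757/4091 = -264581/4091 ≈ -64.674)
-2*S - 1*1880 = -2*(-264581/4091) - 1*1880 = 529162/4091 - 1880 = -7161918/4091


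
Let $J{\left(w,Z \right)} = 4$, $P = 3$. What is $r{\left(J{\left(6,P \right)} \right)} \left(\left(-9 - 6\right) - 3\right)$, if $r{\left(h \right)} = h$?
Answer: $-72$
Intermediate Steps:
$r{\left(J{\left(6,P \right)} \right)} \left(\left(-9 - 6\right) - 3\right) = 4 \left(\left(-9 - 6\right) - 3\right) = 4 \left(-15 - 3\right) = 4 \left(-18\right) = -72$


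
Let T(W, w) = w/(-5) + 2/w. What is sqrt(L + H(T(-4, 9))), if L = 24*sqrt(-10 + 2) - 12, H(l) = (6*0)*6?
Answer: 2*sqrt(-3 + 12*I*sqrt(2)) ≈ 5.3355 + 6.3614*I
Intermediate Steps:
T(W, w) = 2/w - w/5 (T(W, w) = w*(-1/5) + 2/w = -w/5 + 2/w = 2/w - w/5)
H(l) = 0 (H(l) = 0*6 = 0)
L = -12 + 48*I*sqrt(2) (L = 24*sqrt(-8) - 12 = 24*(2*I*sqrt(2)) - 12 = 48*I*sqrt(2) - 12 = -12 + 48*I*sqrt(2) ≈ -12.0 + 67.882*I)
sqrt(L + H(T(-4, 9))) = sqrt((-12 + 48*I*sqrt(2)) + 0) = sqrt(-12 + 48*I*sqrt(2))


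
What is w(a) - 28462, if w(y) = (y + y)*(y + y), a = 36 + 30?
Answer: -11038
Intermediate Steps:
a = 66
w(y) = 4*y² (w(y) = (2*y)*(2*y) = 4*y²)
w(a) - 28462 = 4*66² - 28462 = 4*4356 - 28462 = 17424 - 28462 = -11038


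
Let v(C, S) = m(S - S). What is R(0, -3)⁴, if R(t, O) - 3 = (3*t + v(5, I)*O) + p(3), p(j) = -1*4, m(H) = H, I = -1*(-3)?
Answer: 1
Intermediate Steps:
I = 3
v(C, S) = 0 (v(C, S) = S - S = 0)
p(j) = -4
R(t, O) = -1 + 3*t (R(t, O) = 3 + ((3*t + 0*O) - 4) = 3 + ((3*t + 0) - 4) = 3 + (3*t - 4) = 3 + (-4 + 3*t) = -1 + 3*t)
R(0, -3)⁴ = (-1 + 3*0)⁴ = (-1 + 0)⁴ = (-1)⁴ = 1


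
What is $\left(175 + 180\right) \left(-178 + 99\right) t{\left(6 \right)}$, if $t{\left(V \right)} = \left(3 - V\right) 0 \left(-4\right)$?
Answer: $0$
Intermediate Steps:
$t{\left(V \right)} = 0$ ($t{\left(V \right)} = 0 \left(-4\right) = 0$)
$\left(175 + 180\right) \left(-178 + 99\right) t{\left(6 \right)} = \left(175 + 180\right) \left(-178 + 99\right) 0 = 355 \left(-79\right) 0 = \left(-28045\right) 0 = 0$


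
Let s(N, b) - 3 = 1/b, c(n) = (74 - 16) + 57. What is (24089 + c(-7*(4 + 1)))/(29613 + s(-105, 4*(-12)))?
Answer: 1161792/1421567 ≈ 0.81726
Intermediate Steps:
c(n) = 115 (c(n) = 58 + 57 = 115)
s(N, b) = 3 + 1/b
(24089 + c(-7*(4 + 1)))/(29613 + s(-105, 4*(-12))) = (24089 + 115)/(29613 + (3 + 1/(4*(-12)))) = 24204/(29613 + (3 + 1/(-48))) = 24204/(29613 + (3 - 1/48)) = 24204/(29613 + 143/48) = 24204/(1421567/48) = 24204*(48/1421567) = 1161792/1421567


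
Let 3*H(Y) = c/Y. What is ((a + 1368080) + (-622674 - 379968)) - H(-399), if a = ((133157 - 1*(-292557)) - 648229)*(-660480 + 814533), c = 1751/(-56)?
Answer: -2297772356032175/67032 ≈ -3.4279e+10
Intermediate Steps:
c = -1751/56 (c = 1751*(-1/56) = -1751/56 ≈ -31.268)
a = -34279103295 (a = ((133157 + 292557) - 648229)*154053 = (425714 - 648229)*154053 = -222515*154053 = -34279103295)
H(Y) = -1751/(168*Y) (H(Y) = (-1751/(56*Y))/3 = -1751/(168*Y))
((a + 1368080) + (-622674 - 379968)) - H(-399) = ((-34279103295 + 1368080) + (-622674 - 379968)) - (-1751)/(168*(-399)) = (-34277735215 - 1002642) - (-1751)*(-1)/(168*399) = -34278737857 - 1*1751/67032 = -34278737857 - 1751/67032 = -2297772356032175/67032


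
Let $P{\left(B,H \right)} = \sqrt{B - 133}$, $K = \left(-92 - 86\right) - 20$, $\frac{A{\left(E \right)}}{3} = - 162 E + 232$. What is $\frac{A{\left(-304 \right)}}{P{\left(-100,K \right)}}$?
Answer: $- \frac{148440 i \sqrt{233}}{233} \approx - 9724.6 i$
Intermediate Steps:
$A{\left(E \right)} = 696 - 486 E$ ($A{\left(E \right)} = 3 \left(- 162 E + 232\right) = 3 \left(232 - 162 E\right) = 696 - 486 E$)
$K = -198$ ($K = -178 - 20 = -198$)
$P{\left(B,H \right)} = \sqrt{-133 + B}$
$\frac{A{\left(-304 \right)}}{P{\left(-100,K \right)}} = \frac{696 - -147744}{\sqrt{-133 - 100}} = \frac{696 + 147744}{\sqrt{-233}} = \frac{148440}{i \sqrt{233}} = 148440 \left(- \frac{i \sqrt{233}}{233}\right) = - \frac{148440 i \sqrt{233}}{233}$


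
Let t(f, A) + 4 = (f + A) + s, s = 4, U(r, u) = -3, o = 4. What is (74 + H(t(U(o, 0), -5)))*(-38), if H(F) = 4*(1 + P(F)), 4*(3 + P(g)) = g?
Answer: -2204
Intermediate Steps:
P(g) = -3 + g/4
t(f, A) = A + f (t(f, A) = -4 + ((f + A) + 4) = -4 + ((A + f) + 4) = -4 + (4 + A + f) = A + f)
H(F) = -8 + F (H(F) = 4*(1 + (-3 + F/4)) = 4*(-2 + F/4) = -8 + F)
(74 + H(t(U(o, 0), -5)))*(-38) = (74 + (-8 + (-5 - 3)))*(-38) = (74 + (-8 - 8))*(-38) = (74 - 16)*(-38) = 58*(-38) = -2204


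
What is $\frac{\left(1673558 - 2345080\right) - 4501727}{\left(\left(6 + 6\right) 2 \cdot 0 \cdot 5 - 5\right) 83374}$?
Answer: $\frac{5173249}{416870} \approx 12.41$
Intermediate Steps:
$\frac{\left(1673558 - 2345080\right) - 4501727}{\left(\left(6 + 6\right) 2 \cdot 0 \cdot 5 - 5\right) 83374} = \frac{\left(1673558 - 2345080\right) - 4501727}{\left(12 \cdot 0 \cdot 5 - 5\right) 83374} = \frac{-671522 - 4501727}{\left(0 \cdot 5 - 5\right) 83374} = - \frac{5173249}{\left(0 - 5\right) 83374} = - \frac{5173249}{\left(-5\right) 83374} = - \frac{5173249}{-416870} = \left(-5173249\right) \left(- \frac{1}{416870}\right) = \frac{5173249}{416870}$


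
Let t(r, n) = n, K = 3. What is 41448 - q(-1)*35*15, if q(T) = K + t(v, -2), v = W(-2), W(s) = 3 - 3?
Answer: 40923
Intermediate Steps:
W(s) = 0
v = 0
q(T) = 1 (q(T) = 3 - 2 = 1)
41448 - q(-1)*35*15 = 41448 - 1*35*15 = 41448 - 35*15 = 41448 - 1*525 = 41448 - 525 = 40923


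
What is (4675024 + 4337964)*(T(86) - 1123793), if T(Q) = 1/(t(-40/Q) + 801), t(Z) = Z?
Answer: -348661369595231248/34423 ≈ -1.0129e+13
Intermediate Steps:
T(Q) = 1/(801 - 40/Q) (T(Q) = 1/(-40/Q + 801) = 1/(801 - 40/Q))
(4675024 + 4337964)*(T(86) - 1123793) = (4675024 + 4337964)*(86/(-40 + 801*86) - 1123793) = 9012988*(86/(-40 + 68886) - 1123793) = 9012988*(86/68846 - 1123793) = 9012988*(86*(1/68846) - 1123793) = 9012988*(43/34423 - 1123793) = 9012988*(-38684326396/34423) = -348661369595231248/34423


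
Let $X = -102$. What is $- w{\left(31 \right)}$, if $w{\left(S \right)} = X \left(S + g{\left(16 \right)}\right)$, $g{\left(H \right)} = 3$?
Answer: $3468$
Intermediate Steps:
$w{\left(S \right)} = -306 - 102 S$ ($w{\left(S \right)} = - 102 \left(S + 3\right) = - 102 \left(3 + S\right) = -306 - 102 S$)
$- w{\left(31 \right)} = - (-306 - 3162) = \left(-1\right) \left(-3468\right) = 3468$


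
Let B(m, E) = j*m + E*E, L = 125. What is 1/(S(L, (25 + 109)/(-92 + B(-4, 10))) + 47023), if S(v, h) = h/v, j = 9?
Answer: 1750/82290183 ≈ 2.1266e-5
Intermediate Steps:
B(m, E) = E² + 9*m (B(m, E) = 9*m + E*E = 9*m + E² = E² + 9*m)
1/(S(L, (25 + 109)/(-92 + B(-4, 10))) + 47023) = 1/(((25 + 109)/(-92 + (10² + 9*(-4))))/125 + 47023) = 1/((134/(-92 + (100 - 36)))*(1/125) + 47023) = 1/((134/(-92 + 64))*(1/125) + 47023) = 1/((134/(-28))*(1/125) + 47023) = 1/((134*(-1/28))*(1/125) + 47023) = 1/(-67/14*1/125 + 47023) = 1/(-67/1750 + 47023) = 1/(82290183/1750) = 1750/82290183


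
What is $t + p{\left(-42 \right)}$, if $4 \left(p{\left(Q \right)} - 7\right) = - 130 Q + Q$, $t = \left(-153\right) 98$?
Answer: $- \frac{27265}{2} \approx -13633.0$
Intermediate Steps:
$t = -14994$
$p{\left(Q \right)} = 7 - \frac{129 Q}{4}$ ($p{\left(Q \right)} = 7 + \frac{- 130 Q + Q}{4} = 7 + \frac{\left(-129\right) Q}{4} = 7 - \frac{129 Q}{4}$)
$t + p{\left(-42 \right)} = -14994 + \left(7 - - \frac{2709}{2}\right) = -14994 + \left(7 + \frac{2709}{2}\right) = -14994 + \frac{2723}{2} = - \frac{27265}{2}$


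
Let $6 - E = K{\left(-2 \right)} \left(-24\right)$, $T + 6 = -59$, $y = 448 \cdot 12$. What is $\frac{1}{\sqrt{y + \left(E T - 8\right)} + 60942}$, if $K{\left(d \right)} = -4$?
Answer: $\frac{30471}{1856958073} - \frac{\sqrt{11218}}{3713916146} \approx 1.6381 \cdot 10^{-5}$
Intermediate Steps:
$y = 5376$
$T = -65$ ($T = -6 - 59 = -65$)
$E = -90$ ($E = 6 - \left(-4\right) \left(-24\right) = 6 - 96 = -90$)
$\frac{1}{\sqrt{y + \left(E T - 8\right)} + 60942} = \frac{1}{\sqrt{5376 - -5842} + 60942} = \frac{1}{\sqrt{5376 + \left(5850 - 8\right)} + 60942} = \frac{1}{\sqrt{5376 + 5842} + 60942} = \frac{1}{\sqrt{11218} + 60942} = \frac{1}{60942 + \sqrt{11218}}$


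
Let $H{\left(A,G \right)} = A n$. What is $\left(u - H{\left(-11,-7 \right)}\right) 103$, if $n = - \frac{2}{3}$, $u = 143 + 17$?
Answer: $\frac{47174}{3} \approx 15725.0$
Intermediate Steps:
$u = 160$
$n = - \frac{2}{3}$ ($n = \left(-2\right) \frac{1}{3} = - \frac{2}{3} \approx -0.66667$)
$H{\left(A,G \right)} = - \frac{2 A}{3}$ ($H{\left(A,G \right)} = A \left(- \frac{2}{3}\right) = - \frac{2 A}{3}$)
$\left(u - H{\left(-11,-7 \right)}\right) 103 = \left(160 - \left(- \frac{2}{3}\right) \left(-11\right)\right) 103 = \left(160 - \frac{22}{3}\right) 103 = \frac{458}{3} \cdot 103 = \frac{47174}{3}$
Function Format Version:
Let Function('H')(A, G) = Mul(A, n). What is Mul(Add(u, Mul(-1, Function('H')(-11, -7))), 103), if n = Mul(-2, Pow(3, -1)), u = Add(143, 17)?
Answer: Rational(47174, 3) ≈ 15725.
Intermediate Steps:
u = 160
n = Rational(-2, 3) (n = Mul(-2, Rational(1, 3)) = Rational(-2, 3) ≈ -0.66667)
Function('H')(A, G) = Mul(Rational(-2, 3), A) (Function('H')(A, G) = Mul(A, Rational(-2, 3)) = Mul(Rational(-2, 3), A))
Mul(Add(u, Mul(-1, Function('H')(-11, -7))), 103) = Mul(Add(160, Mul(-1, Mul(Rational(-2, 3), -11))), 103) = Mul(Add(160, Mul(-1, Rational(22, 3))), 103) = Mul(Add(160, Rational(-22, 3)), 103) = Mul(Rational(458, 3), 103) = Rational(47174, 3)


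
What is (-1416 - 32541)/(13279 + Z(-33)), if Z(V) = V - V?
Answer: -693/271 ≈ -2.5572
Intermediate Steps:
Z(V) = 0
(-1416 - 32541)/(13279 + Z(-33)) = (-1416 - 32541)/(13279 + 0) = -33957/13279 = -33957*1/13279 = -693/271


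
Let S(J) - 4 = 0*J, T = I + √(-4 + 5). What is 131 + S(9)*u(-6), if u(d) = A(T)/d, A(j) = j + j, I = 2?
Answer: 127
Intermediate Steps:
T = 3 (T = 2 + √(-4 + 5) = 2 + √1 = 2 + 1 = 3)
A(j) = 2*j
u(d) = 6/d (u(d) = (2*3)/d = 6/d)
S(J) = 4 (S(J) = 4 + 0*J = 4 + 0 = 4)
131 + S(9)*u(-6) = 131 + 4*(6/(-6)) = 131 + 4*(6*(-⅙)) = 131 + 4*(-1) = 131 - 4 = 127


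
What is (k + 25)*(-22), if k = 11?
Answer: -792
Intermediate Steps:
(k + 25)*(-22) = (11 + 25)*(-22) = 36*(-22) = -792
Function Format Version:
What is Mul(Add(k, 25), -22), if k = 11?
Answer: -792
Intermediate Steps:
Mul(Add(k, 25), -22) = Mul(Add(11, 25), -22) = Mul(36, -22) = -792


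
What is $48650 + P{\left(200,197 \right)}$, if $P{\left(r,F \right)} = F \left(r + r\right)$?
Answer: $127450$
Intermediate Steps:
$P{\left(r,F \right)} = 2 F r$ ($P{\left(r,F \right)} = F 2 r = 2 F r$)
$48650 + P{\left(200,197 \right)} = 48650 + 2 \cdot 197 \cdot 200 = 48650 + 78800 = 127450$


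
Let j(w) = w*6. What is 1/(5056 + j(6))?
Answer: 1/5092 ≈ 0.00019639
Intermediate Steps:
j(w) = 6*w
1/(5056 + j(6)) = 1/(5056 + 6*6) = 1/(5056 + 36) = 1/5092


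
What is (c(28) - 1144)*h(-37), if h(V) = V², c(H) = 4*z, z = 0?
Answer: -1566136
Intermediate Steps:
c(H) = 0 (c(H) = 4*0 = 0)
(c(28) - 1144)*h(-37) = (0 - 1144)*(-37)² = -1144*1369 = -1566136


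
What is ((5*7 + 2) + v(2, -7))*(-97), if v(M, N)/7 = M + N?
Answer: -194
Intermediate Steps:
v(M, N) = 7*M + 7*N (v(M, N) = 7*(M + N) = 7*M + 7*N)
((5*7 + 2) + v(2, -7))*(-97) = ((5*7 + 2) + (7*2 + 7*(-7)))*(-97) = ((35 + 2) + (14 - 49))*(-97) = (37 - 35)*(-97) = 2*(-97) = -194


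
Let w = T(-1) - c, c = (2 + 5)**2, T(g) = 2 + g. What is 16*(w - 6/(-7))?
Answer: -5280/7 ≈ -754.29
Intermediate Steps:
c = 49 (c = 7**2 = 49)
w = -48 (w = (2 - 1) - 1*49 = 1 - 49 = -48)
16*(w - 6/(-7)) = 16*(-48 - 6/(-7)) = 16*(-48 - 6*(-1/7)) = 16*(-48 + 6/7) = 16*(-330/7) = -5280/7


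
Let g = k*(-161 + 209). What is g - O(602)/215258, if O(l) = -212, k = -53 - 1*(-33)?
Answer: -103323734/107629 ≈ -960.00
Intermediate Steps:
k = -20 (k = -53 + 33 = -20)
g = -960 (g = -20*(-161 + 209) = -20*48 = -960)
g - O(602)/215258 = -960 - (-212)/215258 = -960 - 1*(-106/107629) = -960 + 106/107629 = -103323734/107629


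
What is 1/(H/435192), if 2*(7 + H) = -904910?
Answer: -217596/226231 ≈ -0.96183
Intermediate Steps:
H = -452462 (H = -7 + (½)*(-904910) = -7 - 452455 = -452462)
1/(H/435192) = 1/(-452462/435192) = 1/(-452462*1/435192) = 1/(-226231/217596) = -217596/226231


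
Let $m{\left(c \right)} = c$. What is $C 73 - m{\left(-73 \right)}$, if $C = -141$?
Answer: $-10220$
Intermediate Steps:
$C 73 - m{\left(-73 \right)} = \left(-141\right) 73 - -73 = -10293 + 73 = -10220$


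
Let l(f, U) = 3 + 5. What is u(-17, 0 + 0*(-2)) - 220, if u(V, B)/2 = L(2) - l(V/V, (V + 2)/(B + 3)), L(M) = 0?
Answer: -236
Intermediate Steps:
l(f, U) = 8
u(V, B) = -16 (u(V, B) = 2*(0 - 1*8) = 2*(0 - 8) = 2*(-8) = -16)
u(-17, 0 + 0*(-2)) - 220 = -16 - 220 = -236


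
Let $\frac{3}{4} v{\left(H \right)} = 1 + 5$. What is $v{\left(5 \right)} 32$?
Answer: $256$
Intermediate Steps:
$v{\left(H \right)} = 8$ ($v{\left(H \right)} = \frac{4 \left(1 + 5\right)}{3} = \frac{4}{3} \cdot 6 = 8$)
$v{\left(5 \right)} 32 = 8 \cdot 32 = 256$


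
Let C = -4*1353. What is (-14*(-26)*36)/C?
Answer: -1092/451 ≈ -2.4213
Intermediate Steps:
C = -5412
(-14*(-26)*36)/C = (-14*(-26)*36)/(-5412) = (364*36)*(-1/5412) = 13104*(-1/5412) = -1092/451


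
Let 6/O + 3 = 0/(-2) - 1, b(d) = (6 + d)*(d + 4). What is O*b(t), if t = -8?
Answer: -12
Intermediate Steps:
b(d) = (4 + d)*(6 + d) (b(d) = (6 + d)*(4 + d) = (4 + d)*(6 + d))
O = -3/2 (O = 6/(-3 + (0/(-2) - 1)) = 6/(-3 + (0*(-1/2) - 1)) = 6/(-3 + (0 - 1)) = 6/(-3 - 1) = 6/(-4) = 6*(-1/4) = -3/2 ≈ -1.5000)
O*b(t) = -3*(24 + (-8)**2 + 10*(-8))/2 = -3*(24 + 64 - 80)/2 = -3/2*8 = -12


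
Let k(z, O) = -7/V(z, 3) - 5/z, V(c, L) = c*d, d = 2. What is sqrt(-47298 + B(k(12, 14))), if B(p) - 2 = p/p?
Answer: 3*I*sqrt(5255) ≈ 217.47*I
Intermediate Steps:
V(c, L) = 2*c (V(c, L) = c*2 = 2*c)
k(z, O) = -17/(2*z) (k(z, O) = -7*1/(2*z) - 5/z = -7/(2*z) - 5/z = -17/(2*z))
B(p) = 3 (B(p) = 2 + p/p = 2 + 1 = 3)
sqrt(-47298 + B(k(12, 14))) = sqrt(-47298 + 3) = sqrt(-47295) = 3*I*sqrt(5255)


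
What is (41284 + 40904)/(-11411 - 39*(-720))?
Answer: 82188/16669 ≈ 4.9306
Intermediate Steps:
(41284 + 40904)/(-11411 - 39*(-720)) = 82188/(-11411 + 28080) = 82188/16669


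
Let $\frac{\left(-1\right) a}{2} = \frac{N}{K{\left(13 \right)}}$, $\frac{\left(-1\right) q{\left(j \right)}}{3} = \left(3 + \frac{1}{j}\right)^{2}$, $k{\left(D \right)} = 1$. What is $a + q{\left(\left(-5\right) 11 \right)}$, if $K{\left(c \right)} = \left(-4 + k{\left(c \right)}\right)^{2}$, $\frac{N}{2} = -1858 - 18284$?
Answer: $\frac{26999112}{3025} \approx 8925.3$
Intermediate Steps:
$N = -40284$ ($N = 2 \left(-1858 - 18284\right) = 2 \left(-20142\right) = -40284$)
$K{\left(c \right)} = 9$ ($K{\left(c \right)} = \left(-4 + 1\right)^{2} = \left(-3\right)^{2} = 9$)
$q{\left(j \right)} = - 3 \left(3 + \frac{1}{j}\right)^{2}$
$a = 8952$ ($a = - 2 \left(- \frac{40284}{9}\right) = - 2 \left(\left(-40284\right) \frac{1}{9}\right) = \left(-2\right) \left(-4476\right) = 8952$)
$a + q{\left(\left(-5\right) 11 \right)} = 8952 - \frac{3 \left(1 + 3 \left(\left(-5\right) 11\right)\right)^{2}}{3025} = 8952 - \frac{3 \left(1 + 3 \left(-55\right)\right)^{2}}{3025} = 8952 - \frac{3 \left(1 - 165\right)^{2}}{3025} = 8952 - \frac{3 \left(-164\right)^{2}}{3025} = 8952 - \frac{3}{3025} \cdot 26896 = 8952 - \frac{80688}{3025} = \frac{26999112}{3025}$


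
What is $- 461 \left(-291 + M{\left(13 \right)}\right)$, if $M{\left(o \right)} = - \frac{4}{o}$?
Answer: $\frac{1745807}{13} \approx 1.3429 \cdot 10^{5}$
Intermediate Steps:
$- 461 \left(-291 + M{\left(13 \right)}\right) = - 461 \left(-291 - \frac{4}{13}\right) = \left(-461\right) \left(- \frac{3787}{13}\right) = \frac{1745807}{13}$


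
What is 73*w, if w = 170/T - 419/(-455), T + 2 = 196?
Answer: 5790214/44135 ≈ 131.19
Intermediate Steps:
T = 194 (T = -2 + 196 = 194)
w = 79318/44135 (w = 170/194 - 419/(-455) = 170*(1/194) - 419*(-1/455) = 85/97 + 419/455 = 79318/44135 ≈ 1.7972)
73*w = 73*(79318/44135) = 5790214/44135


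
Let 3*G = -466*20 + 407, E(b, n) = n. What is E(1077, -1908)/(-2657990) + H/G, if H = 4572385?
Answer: -6076673968741/3948444145 ≈ -1539.0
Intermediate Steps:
G = -2971 (G = (-466*20 + 407)/3 = (-9320 + 407)/3 = (⅓)*(-8913) = -2971)
E(1077, -1908)/(-2657990) + H/G = -1908/(-2657990) + 4572385/(-2971) = -1908*(-1/2657990) + 4572385*(-1/2971) = 954/1328995 - 4572385/2971 = -6076673968741/3948444145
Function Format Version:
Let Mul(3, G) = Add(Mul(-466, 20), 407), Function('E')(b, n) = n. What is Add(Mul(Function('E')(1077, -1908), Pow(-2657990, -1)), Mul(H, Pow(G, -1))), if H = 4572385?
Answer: Rational(-6076673968741, 3948444145) ≈ -1539.0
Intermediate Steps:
G = -2971 (G = Mul(Rational(1, 3), Add(Mul(-466, 20), 407)) = Mul(Rational(1, 3), Add(-9320, 407)) = Mul(Rational(1, 3), -8913) = -2971)
Add(Mul(Function('E')(1077, -1908), Pow(-2657990, -1)), Mul(H, Pow(G, -1))) = Add(Mul(-1908, Pow(-2657990, -1)), Mul(4572385, Pow(-2971, -1))) = Add(Mul(-1908, Rational(-1, 2657990)), Mul(4572385, Rational(-1, 2971))) = Add(Rational(954, 1328995), Rational(-4572385, 2971)) = Rational(-6076673968741, 3948444145)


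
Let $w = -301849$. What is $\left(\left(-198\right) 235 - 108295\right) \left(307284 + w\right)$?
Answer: $-841473875$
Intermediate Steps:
$\left(\left(-198\right) 235 - 108295\right) \left(307284 + w\right) = \left(\left(-198\right) 235 - 108295\right) \left(307284 - 301849\right) = \left(-46530 - 108295\right) 5435 = \left(-154825\right) 5435 = -841473875$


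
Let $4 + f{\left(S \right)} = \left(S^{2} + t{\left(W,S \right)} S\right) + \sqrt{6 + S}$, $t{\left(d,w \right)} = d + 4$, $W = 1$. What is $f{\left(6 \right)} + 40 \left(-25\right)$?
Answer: $-938 + 2 \sqrt{3} \approx -934.54$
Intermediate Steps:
$t{\left(d,w \right)} = 4 + d$
$f{\left(S \right)} = -4 + S^{2} + \sqrt{6 + S} + 5 S$ ($f{\left(S \right)} = -4 + \left(\left(S^{2} + \left(4 + 1\right) S\right) + \sqrt{6 + S}\right) = -4 + \left(\left(S^{2} + 5 S\right) + \sqrt{6 + S}\right) = -4 + \left(S^{2} + \sqrt{6 + S} + 5 S\right) = -4 + S^{2} + \sqrt{6 + S} + 5 S$)
$f{\left(6 \right)} + 40 \left(-25\right) = \left(-4 + 6^{2} + \sqrt{6 + 6} + 5 \cdot 6\right) + 40 \left(-25\right) = \left(-4 + 36 + \sqrt{12} + 30\right) - 1000 = \left(-4 + 36 + 2 \sqrt{3} + 30\right) - 1000 = \left(62 + 2 \sqrt{3}\right) - 1000 = -938 + 2 \sqrt{3}$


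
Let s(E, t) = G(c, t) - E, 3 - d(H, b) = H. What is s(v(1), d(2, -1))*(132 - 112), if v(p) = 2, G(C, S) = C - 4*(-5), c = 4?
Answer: 440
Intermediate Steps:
G(C, S) = 20 + C (G(C, S) = C + 20 = 20 + C)
d(H, b) = 3 - H
s(E, t) = 24 - E (s(E, t) = (20 + 4) - E = 24 - E)
s(v(1), d(2, -1))*(132 - 112) = (24 - 1*2)*(132 - 112) = (24 - 2)*20 = 22*20 = 440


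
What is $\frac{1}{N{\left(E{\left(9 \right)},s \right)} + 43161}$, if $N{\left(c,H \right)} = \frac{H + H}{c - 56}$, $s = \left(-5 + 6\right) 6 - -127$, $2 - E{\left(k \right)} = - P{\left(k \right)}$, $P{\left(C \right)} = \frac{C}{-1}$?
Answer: $\frac{9}{388411} \approx 2.3171 \cdot 10^{-5}$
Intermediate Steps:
$P{\left(C \right)} = - C$ ($P{\left(C \right)} = C \left(-1\right) = - C$)
$E{\left(k \right)} = 2 - k$ ($E{\left(k \right)} = 2 - - \left(-1\right) k = 2 - k$)
$s = 133$ ($s = 1 \cdot 6 + 127 = 6 + 127 = 133$)
$N{\left(c,H \right)} = \frac{2 H}{-56 + c}$
$\frac{1}{N{\left(E{\left(9 \right)},s \right)} + 43161} = \frac{1}{2 \cdot 133 \frac{1}{-56 + \left(2 - 9\right)} + 43161} = \frac{1}{2 \cdot 133 \frac{1}{-56 - 7} + 43161} = \frac{1}{2 \cdot 133 \frac{1}{-63} + 43161} = \frac{1}{2 \cdot 133 \left(- \frac{1}{63}\right) + 43161} = \frac{1}{- \frac{38}{9} + 43161} = \frac{1}{\frac{388411}{9}} = \frac{9}{388411}$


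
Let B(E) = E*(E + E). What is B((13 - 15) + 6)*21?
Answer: 672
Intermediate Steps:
B(E) = 2*E**2 (B(E) = E*(2*E) = 2*E**2)
B((13 - 15) + 6)*21 = (2*((13 - 15) + 6)**2)*21 = (2*(-2 + 6)**2)*21 = (2*4**2)*21 = (2*16)*21 = 32*21 = 672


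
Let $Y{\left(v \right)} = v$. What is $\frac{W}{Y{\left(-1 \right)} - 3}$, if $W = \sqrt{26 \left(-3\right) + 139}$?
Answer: $- \frac{\sqrt{61}}{4} \approx -1.9526$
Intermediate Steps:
$W = \sqrt{61}$ ($W = \sqrt{-78 + 139} = \sqrt{61} \approx 7.8102$)
$\frac{W}{Y{\left(-1 \right)} - 3} = \frac{\sqrt{61}}{-1 - 3} = \frac{\sqrt{61}}{-4} = \sqrt{61} \left(- \frac{1}{4}\right) = - \frac{\sqrt{61}}{4}$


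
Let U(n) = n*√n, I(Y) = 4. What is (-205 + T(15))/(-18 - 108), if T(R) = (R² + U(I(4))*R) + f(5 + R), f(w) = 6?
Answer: -73/63 ≈ -1.1587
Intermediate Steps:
U(n) = n^(3/2)
T(R) = 6 + R² + 8*R (T(R) = (R² + 4^(3/2)*R) + 6 = (R² + 8*R) + 6 = 6 + R² + 8*R)
(-205 + T(15))/(-18 - 108) = (-205 + (6 + 15² + 8*15))/(-18 - 108) = (-205 + (6 + 225 + 120))/(-126) = (-205 + 351)*(-1/126) = 146*(-1/126) = -73/63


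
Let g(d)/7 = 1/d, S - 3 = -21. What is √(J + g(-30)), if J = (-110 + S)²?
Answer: √14745390/30 ≈ 128.00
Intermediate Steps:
S = -18 (S = 3 - 21 = -18)
g(d) = 7/d
J = 16384 (J = (-110 - 18)² = (-128)² = 16384)
√(J + g(-30)) = √(16384 + 7/(-30)) = √(16384 + 7*(-1/30)) = √(16384 - 7/30) = √(491513/30) = √14745390/30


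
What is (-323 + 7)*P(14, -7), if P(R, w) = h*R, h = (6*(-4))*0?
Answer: 0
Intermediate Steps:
h = 0 (h = -24*0 = 0)
P(R, w) = 0 (P(R, w) = 0*R = 0)
(-323 + 7)*P(14, -7) = (-323 + 7)*0 = -316*0 = 0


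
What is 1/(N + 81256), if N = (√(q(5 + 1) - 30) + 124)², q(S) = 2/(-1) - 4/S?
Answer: 434697/42000481490 - 1302*I*√6/21000240745 ≈ 1.035e-5 - 1.5187e-7*I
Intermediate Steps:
q(S) = -2 - 4/S (q(S) = 2*(-1) - 4/S = -2 - 4/S)
N = (124 + 7*I*√6/3)² (N = (√((-2 - 4/(5 + 1)) - 30) + 124)² = (√((-2 - 4/6) - 30) + 124)² = (√((-2 - 4*⅙) - 30) + 124)² = (√((-2 - ⅔) - 30) + 124)² = (√(-8/3 - 30) + 124)² = (√(-98/3) + 124)² = (7*I*√6/3 + 124)² = (124 + 7*I*√6/3)² ≈ 15343.0 + 1417.4*I)
1/(N + 81256) = 1/((46030/3 + 1736*I*√6/3) + 81256) = 1/(289798/3 + 1736*I*√6/3)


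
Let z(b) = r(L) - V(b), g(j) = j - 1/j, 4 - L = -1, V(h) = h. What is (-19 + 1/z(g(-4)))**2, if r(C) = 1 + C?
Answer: 543169/1521 ≈ 357.11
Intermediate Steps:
L = 5 (L = 4 - 1*(-1) = 4 + 1 = 5)
z(b) = 6 - b (z(b) = (1 + 5) - b = 6 - b)
(-19 + 1/z(g(-4)))**2 = (-19 + 1/(6 - (-4 - 1/(-4))))**2 = (-19 + 1/(6 - (-4 - 1*(-1/4))))**2 = (-19 + 1/(6 - (-4 + 1/4)))**2 = (-19 + 1/(6 - 1*(-15/4)))**2 = (-19 + 1/(6 + 15/4))**2 = (-19 + 1/(39/4))**2 = (-19 + 4/39)**2 = (-737/39)**2 = 543169/1521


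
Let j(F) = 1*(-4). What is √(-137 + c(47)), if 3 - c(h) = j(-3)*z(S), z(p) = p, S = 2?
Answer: 3*I*√14 ≈ 11.225*I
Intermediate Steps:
j(F) = -4
c(h) = 11 (c(h) = 3 - (-4)*2 = 3 - 1*(-8) = 3 + 8 = 11)
√(-137 + c(47)) = √(-137 + 11) = √(-126) = 3*I*√14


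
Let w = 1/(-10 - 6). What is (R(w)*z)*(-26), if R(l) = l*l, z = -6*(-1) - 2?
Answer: -13/32 ≈ -0.40625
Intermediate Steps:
z = 4 (z = 6 - 2 = 4)
w = -1/16 (w = 1/(-16) = -1/16 ≈ -0.062500)
R(l) = l²
(R(w)*z)*(-26) = ((-1/16)²*4)*(-26) = ((1/256)*4)*(-26) = (1/64)*(-26) = -13/32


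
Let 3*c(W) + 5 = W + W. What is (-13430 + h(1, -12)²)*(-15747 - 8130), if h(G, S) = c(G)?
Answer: 320644233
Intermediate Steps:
c(W) = -5/3 + 2*W/3 (c(W) = -5/3 + (W + W)/3 = -5/3 + (2*W)/3 = -5/3 + 2*W/3)
h(G, S) = -5/3 + 2*G/3
(-13430 + h(1, -12)²)*(-15747 - 8130) = (-13430 + (-5/3 + (⅔)*1)²)*(-15747 - 8130) = (-13430 + (-5/3 + ⅔)²)*(-23877) = (-13430 + (-1)²)*(-23877) = (-13430 + 1)*(-23877) = -13429*(-23877) = 320644233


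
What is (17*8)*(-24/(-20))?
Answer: 816/5 ≈ 163.20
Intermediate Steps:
(17*8)*(-24/(-20)) = 136*(-24*(-1/20)) = 136*(6/5) = 816/5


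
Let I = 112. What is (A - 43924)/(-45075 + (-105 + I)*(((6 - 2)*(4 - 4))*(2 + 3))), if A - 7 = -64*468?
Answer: 24623/15025 ≈ 1.6388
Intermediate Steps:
A = -29945 (A = 7 - 64*468 = 7 - 29952 = -29945)
(A - 43924)/(-45075 + (-105 + I)*(((6 - 2)*(4 - 4))*(2 + 3))) = (-29945 - 43924)/(-45075 + (-105 + 112)*(((6 - 2)*(4 - 4))*(2 + 3))) = -73869/(-45075 + 7*((4*0)*5)) = -73869/(-45075 + 7*(0*5)) = -73869/(-45075 + 7*0) = -73869/(-45075 + 0) = -73869/(-45075) = -73869*(-1/45075) = 24623/15025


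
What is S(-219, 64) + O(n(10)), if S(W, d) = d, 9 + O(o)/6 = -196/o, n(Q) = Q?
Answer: -538/5 ≈ -107.60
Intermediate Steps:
O(o) = -54 - 1176/o (O(o) = -54 + 6*(-196/o) = -54 - 1176/o)
S(-219, 64) + O(n(10)) = 64 + (-54 - 1176/10) = 64 + (-54 - 1176*⅒) = 64 + (-54 - 588/5) = 64 - 858/5 = -538/5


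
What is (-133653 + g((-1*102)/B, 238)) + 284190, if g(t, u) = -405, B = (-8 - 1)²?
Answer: 150132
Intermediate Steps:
B = 81 (B = (-9)² = 81)
(-133653 + g((-1*102)/B, 238)) + 284190 = (-133653 - 405) + 284190 = -134058 + 284190 = 150132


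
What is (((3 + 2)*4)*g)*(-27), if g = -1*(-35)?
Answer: -18900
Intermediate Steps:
g = 35
(((3 + 2)*4)*g)*(-27) = (((3 + 2)*4)*35)*(-27) = ((5*4)*35)*(-27) = (20*35)*(-27) = 700*(-27) = -18900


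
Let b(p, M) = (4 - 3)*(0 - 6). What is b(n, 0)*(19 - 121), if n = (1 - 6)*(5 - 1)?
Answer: 612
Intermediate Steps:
n = -20 (n = -5*4 = -20)
b(p, M) = -6 (b(p, M) = 1*(-6) = -6)
b(n, 0)*(19 - 121) = -6*(19 - 121) = -6*(-102) = 612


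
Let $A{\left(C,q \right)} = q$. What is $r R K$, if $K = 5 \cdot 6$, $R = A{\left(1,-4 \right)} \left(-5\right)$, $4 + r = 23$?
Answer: $11400$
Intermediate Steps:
$r = 19$ ($r = -4 + 23 = 19$)
$R = 20$ ($R = \left(-4\right) \left(-5\right) = 20$)
$K = 30$
$r R K = 19 \cdot 20 \cdot 30 = 380 \cdot 30 = 11400$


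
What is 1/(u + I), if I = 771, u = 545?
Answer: 1/1316 ≈ 0.00075988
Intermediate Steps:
1/(u + I) = 1/(545 + 771) = 1/1316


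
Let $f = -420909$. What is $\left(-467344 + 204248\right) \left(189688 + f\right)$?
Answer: $60833320216$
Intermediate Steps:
$\left(-467344 + 204248\right) \left(189688 + f\right) = \left(-467344 + 204248\right) \left(189688 - 420909\right) = \left(-263096\right) \left(-231221\right) = 60833320216$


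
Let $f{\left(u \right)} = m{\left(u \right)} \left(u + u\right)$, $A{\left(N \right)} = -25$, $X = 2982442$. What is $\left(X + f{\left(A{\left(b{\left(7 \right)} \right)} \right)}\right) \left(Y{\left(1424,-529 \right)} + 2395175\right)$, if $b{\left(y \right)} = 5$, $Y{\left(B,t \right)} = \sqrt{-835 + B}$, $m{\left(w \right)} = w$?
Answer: $7146464486100 + 2983692 \sqrt{589} \approx 7.1465 \cdot 10^{12}$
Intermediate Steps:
$f{\left(u \right)} = 2 u^{2}$ ($f{\left(u \right)} = u \left(u + u\right) = u 2 u = 2 u^{2}$)
$\left(X + f{\left(A{\left(b{\left(7 \right)} \right)} \right)}\right) \left(Y{\left(1424,-529 \right)} + 2395175\right) = \left(2982442 + 2 \left(-25\right)^{2}\right) \left(\sqrt{-835 + 1424} + 2395175\right) = \left(2982442 + 2 \cdot 625\right) \left(\sqrt{589} + 2395175\right) = \left(2982442 + 1250\right) \left(2395175 + \sqrt{589}\right) = 2983692 \left(2395175 + \sqrt{589}\right) = 7146464486100 + 2983692 \sqrt{589}$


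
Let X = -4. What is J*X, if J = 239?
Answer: -956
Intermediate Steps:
J*X = 239*(-4) = -956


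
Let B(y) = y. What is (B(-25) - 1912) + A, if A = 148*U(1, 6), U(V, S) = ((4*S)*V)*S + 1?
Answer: 19523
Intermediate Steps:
U(V, S) = 1 + 4*V*S² (U(V, S) = (4*S*V)*S + 1 = 4*V*S² + 1 = 1 + 4*V*S²)
A = 21460 (A = 148*(1 + 4*1*6²) = 148*(1 + 4*1*36) = 148*(1 + 144) = 148*145 = 21460)
(B(-25) - 1912) + A = (-25 - 1912) + 21460 = -1937 + 21460 = 19523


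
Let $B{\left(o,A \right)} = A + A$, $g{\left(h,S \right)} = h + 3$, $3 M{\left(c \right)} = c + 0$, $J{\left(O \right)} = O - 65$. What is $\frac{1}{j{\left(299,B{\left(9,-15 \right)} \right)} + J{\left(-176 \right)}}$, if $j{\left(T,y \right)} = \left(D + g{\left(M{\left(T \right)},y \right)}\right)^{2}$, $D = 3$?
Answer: $\frac{9}{98320} \approx 9.1538 \cdot 10^{-5}$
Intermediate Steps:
$J{\left(O \right)} = -65 + O$
$M{\left(c \right)} = \frac{c}{3}$ ($M{\left(c \right)} = \frac{c + 0}{3} = \frac{c}{3}$)
$g{\left(h,S \right)} = 3 + h$
$B{\left(o,A \right)} = 2 A$
$j{\left(T,y \right)} = \left(6 + \frac{T}{3}\right)^{2}$ ($j{\left(T,y \right)} = \left(3 + \left(3 + \frac{T}{3}\right)\right)^{2} = \left(6 + \frac{T}{3}\right)^{2}$)
$\frac{1}{j{\left(299,B{\left(9,-15 \right)} \right)} + J{\left(-176 \right)}} = \frac{1}{\frac{\left(18 + 299\right)^{2}}{9} - 241} = \frac{1}{\frac{317^{2}}{9} - 241} = \frac{1}{\frac{1}{9} \cdot 100489 - 241} = \frac{1}{\frac{100489}{9} - 241} = \frac{1}{\frac{98320}{9}} = \frac{9}{98320}$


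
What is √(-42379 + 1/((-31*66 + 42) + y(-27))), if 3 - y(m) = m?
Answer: I*√165137234178/1974 ≈ 205.86*I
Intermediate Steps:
y(m) = 3 - m
√(-42379 + 1/((-31*66 + 42) + y(-27))) = √(-42379 + 1/((-31*66 + 42) + (3 - 1*(-27)))) = √(-42379 + 1/((-2046 + 42) + (3 + 27))) = √(-42379 + 1/(-2004 + 30)) = √(-42379 + 1/(-1974)) = √(-42379 - 1/1974) = √(-83656147/1974) = I*√165137234178/1974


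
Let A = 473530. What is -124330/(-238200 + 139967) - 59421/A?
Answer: 53036881807/46516272490 ≈ 1.1402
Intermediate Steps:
-124330/(-238200 + 139967) - 59421/A = -124330/(-238200 + 139967) - 59421/473530 = -124330/(-98233) - 59421*1/473530 = -124330*(-1/98233) - 59421/473530 = 124330/98233 - 59421/473530 = 53036881807/46516272490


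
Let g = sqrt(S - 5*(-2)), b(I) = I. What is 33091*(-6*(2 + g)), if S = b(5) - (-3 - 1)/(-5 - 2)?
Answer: -397092 - 198546*sqrt(707)/7 ≈ -1.1513e+6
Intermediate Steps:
S = 31/7 (S = 5 - (-3 - 1)/(-5 - 2) = 5 - (-4)/(-7) = 5 - (-4)*(-1)/7 = 5 - 1*4/7 = 5 - 4/7 = 31/7 ≈ 4.4286)
g = sqrt(707)/7 (g = sqrt(31/7 - 5*(-2)) = sqrt(31/7 + 10) = sqrt(101/7) = sqrt(707)/7 ≈ 3.7985)
33091*(-6*(2 + g)) = 33091*(-6*(2 + sqrt(707)/7)) = 33091*(-12 - 6*sqrt(707)/7) = -397092 - 198546*sqrt(707)/7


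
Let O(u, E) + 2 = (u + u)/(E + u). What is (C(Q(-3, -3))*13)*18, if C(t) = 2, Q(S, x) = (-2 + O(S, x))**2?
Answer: 468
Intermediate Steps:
O(u, E) = -2 + 2*u/(E + u) (O(u, E) = -2 + (u + u)/(E + u) = -2 + (2*u)/(E + u) = -2 + 2*u/(E + u))
Q(S, x) = (-2 - 2*x/(S + x))**2 (Q(S, x) = (-2 - 2*x/(x + S))**2 = (-2 - 2*x/(S + x))**2)
(C(Q(-3, -3))*13)*18 = (2*13)*18 = 26*18 = 468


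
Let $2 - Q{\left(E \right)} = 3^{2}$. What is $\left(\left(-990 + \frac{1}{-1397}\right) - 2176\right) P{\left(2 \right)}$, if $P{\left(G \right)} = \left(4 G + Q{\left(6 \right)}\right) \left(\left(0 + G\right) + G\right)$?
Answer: $- \frac{17691612}{1397} \approx -12664.0$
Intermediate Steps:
$Q{\left(E \right)} = -7$ ($Q{\left(E \right)} = 2 - 3^{2} = 2 - 9 = -7$)
$P{\left(G \right)} = 2 G \left(-7 + 4 G\right)$ ($P{\left(G \right)} = \left(4 G - 7\right) \left(\left(0 + G\right) + G\right) = \left(-7 + 4 G\right) \left(G + G\right) = \left(-7 + 4 G\right) 2 G = 2 G \left(-7 + 4 G\right)$)
$\left(\left(-990 + \frac{1}{-1397}\right) - 2176\right) P{\left(2 \right)} = \left(\left(-990 + \frac{1}{-1397}\right) - 2176\right) 2 \cdot 2 \left(-7 + 4 \cdot 2\right) = \left(\left(-990 - \frac{1}{1397}\right) - 2176\right) 2 \cdot 2 \left(-7 + 8\right) = \left(- \frac{1383031}{1397} - 2176\right) 2 \cdot 2 \cdot 1 = \left(- \frac{4422903}{1397}\right) 4 = - \frac{17691612}{1397}$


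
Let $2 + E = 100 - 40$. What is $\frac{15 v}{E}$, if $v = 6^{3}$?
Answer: $\frac{1620}{29} \approx 55.862$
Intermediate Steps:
$v = 216$
$E = 58$ ($E = -2 + \left(100 - 40\right) = -2 + 60 = 58$)
$\frac{15 v}{E} = \frac{15 \cdot 216}{58} = 3240 \cdot \frac{1}{58} = \frac{1620}{29}$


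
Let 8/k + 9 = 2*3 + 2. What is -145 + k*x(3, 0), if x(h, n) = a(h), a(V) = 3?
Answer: -169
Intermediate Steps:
x(h, n) = 3
k = -8 (k = 8/(-9 + (2*3 + 2)) = 8/(-9 + (6 + 2)) = 8/(-9 + 8) = 8/(-1) = 8*(-1) = -8)
-145 + k*x(3, 0) = -145 - 8*3 = -145 - 24 = -169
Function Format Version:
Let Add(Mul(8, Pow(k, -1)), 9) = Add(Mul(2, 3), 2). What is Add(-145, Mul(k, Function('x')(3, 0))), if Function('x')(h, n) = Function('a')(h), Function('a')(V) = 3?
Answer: -169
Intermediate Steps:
Function('x')(h, n) = 3
k = -8 (k = Mul(8, Pow(Add(-9, Add(Mul(2, 3), 2)), -1)) = Mul(8, Pow(Add(-9, Add(6, 2)), -1)) = Mul(8, Pow(Add(-9, 8), -1)) = Mul(8, Pow(-1, -1)) = Mul(8, -1) = -8)
Add(-145, Mul(k, Function('x')(3, 0))) = Add(-145, Mul(-8, 3)) = Add(-145, -24) = -169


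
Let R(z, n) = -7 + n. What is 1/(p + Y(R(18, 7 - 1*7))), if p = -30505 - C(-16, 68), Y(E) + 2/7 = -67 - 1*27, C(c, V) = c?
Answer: -7/214083 ≈ -3.2698e-5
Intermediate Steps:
Y(E) = -660/7 (Y(E) = -2/7 + (-67 - 1*27) = -2/7 + (-67 - 27) = -2/7 - 94 = -660/7)
p = -30489 (p = -30505 - 1*(-16) = -30505 + 16 = -30489)
1/(p + Y(R(18, 7 - 1*7))) = 1/(-30489 - 660/7) = 1/(-214083/7) = -7/214083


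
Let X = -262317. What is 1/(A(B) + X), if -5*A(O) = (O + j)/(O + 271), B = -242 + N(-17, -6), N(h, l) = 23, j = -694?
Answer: -260/68201507 ≈ -3.8122e-6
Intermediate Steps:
B = -219 (B = -242 + 23 = -219)
A(O) = -(-694 + O)/(5*(271 + O)) (A(O) = -(O - 694)/(5*(O + 271)) = -(-694 + O)/(5*(271 + O)))
1/(A(B) + X) = 1/((694 - 1*(-219))/(5*(271 - 219)) - 262317) = 1/((1/5)*(694 + 219)/52 - 262317) = 1/((1/5)*(1/52)*913 - 262317) = 1/(913/260 - 262317) = 1/(-68201507/260) = -260/68201507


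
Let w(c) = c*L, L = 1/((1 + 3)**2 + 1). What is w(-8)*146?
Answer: -1168/17 ≈ -68.706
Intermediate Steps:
L = 1/17 (L = 1/(4**2 + 1) = 1/(16 + 1) = 1/17 ≈ 0.058824)
w(c) = c/17 (w(c) = c*(1/17) = c/17)
w(-8)*146 = ((1/17)*(-8))*146 = -8/17*146 = -1168/17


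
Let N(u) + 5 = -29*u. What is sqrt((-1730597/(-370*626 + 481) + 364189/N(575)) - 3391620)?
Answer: I*sqrt(12603396113410181626836930)/1927699260 ≈ 1841.6*I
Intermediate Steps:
N(u) = -5 - 29*u
sqrt((-1730597/(-370*626 + 481) + 364189/N(575)) - 3391620) = sqrt((-1730597/(-370*626 + 481) + 364189/(-5 - 29*575)) - 3391620) = sqrt((-1730597/(-231620 + 481) + 364189/(-5 - 16675)) - 3391620) = sqrt((-1730597/(-231139) + 364189/(-16680)) - 3391620) = sqrt((-1730597*(-1/231139) + 364189*(-1/16680)) - 3391620) = sqrt((1730597/231139 - 364189/16680) - 3391620) = sqrt(-55311923311/3855398520 - 3391620) = sqrt(-13076102040325711/3855398520) = I*sqrt(12603396113410181626836930)/1927699260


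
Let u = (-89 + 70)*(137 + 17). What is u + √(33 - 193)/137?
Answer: -2926 + 4*I*√10/137 ≈ -2926.0 + 0.092329*I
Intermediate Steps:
u = -2926 (u = -19*154 = -2926)
u + √(33 - 193)/137 = -2926 + √(33 - 193)/137 = -2926 + √(-160)*(1/137) = -2926 + (4*I*√10)*(1/137) = -2926 + 4*I*√10/137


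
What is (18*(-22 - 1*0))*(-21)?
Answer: 8316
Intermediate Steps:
(18*(-22 - 1*0))*(-21) = (18*(-22 + 0))*(-21) = (18*(-22))*(-21) = -396*(-21) = 8316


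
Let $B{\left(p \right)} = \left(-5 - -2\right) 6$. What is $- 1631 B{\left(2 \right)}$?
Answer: $29358$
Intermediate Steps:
$B{\left(p \right)} = -18$ ($B{\left(p \right)} = \left(-5 + 2\right) 6 = \left(-3\right) 6 = -18$)
$- 1631 B{\left(2 \right)} = \left(-1631\right) \left(-18\right) = 29358$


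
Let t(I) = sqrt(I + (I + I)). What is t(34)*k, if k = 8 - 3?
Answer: 5*sqrt(102) ≈ 50.497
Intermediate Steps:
t(I) = sqrt(3)*sqrt(I) (t(I) = sqrt(I + 2*I) = sqrt(3*I) = sqrt(3)*sqrt(I))
k = 5
t(34)*k = (sqrt(3)*sqrt(34))*5 = sqrt(102)*5 = 5*sqrt(102)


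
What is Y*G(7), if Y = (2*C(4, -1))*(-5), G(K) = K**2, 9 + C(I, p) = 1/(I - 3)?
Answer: 3920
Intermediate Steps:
C(I, p) = -9 + 1/(-3 + I) (C(I, p) = -9 + 1/(I - 3) = -9 + 1/(-3 + I))
Y = 80 (Y = (2*((28 - 9*4)/(-3 + 4)))*(-5) = (2*((28 - 36)/1))*(-5) = (2*(1*(-8)))*(-5) = (2*(-8))*(-5) = -16*(-5) = 80)
Y*G(7) = 80*7**2 = 80*49 = 3920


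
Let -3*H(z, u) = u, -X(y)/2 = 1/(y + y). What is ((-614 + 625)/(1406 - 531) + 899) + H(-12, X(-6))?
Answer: 14158573/15750 ≈ 898.96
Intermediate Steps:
X(y) = -1/y (X(y) = -2/(y + y) = -2*1/(2*y) = -1/y)
H(z, u) = -u/3
((-614 + 625)/(1406 - 531) + 899) + H(-12, X(-6)) = ((-614 + 625)/(1406 - 531) + 899) - (-1)/(3*(-6)) = (11/875 + 899) - (-1)*(-1)/(3*6) = (11*(1/875) + 899) - ⅓*⅙ = (11/875 + 899) - 1/18 = 786636/875 - 1/18 = 14158573/15750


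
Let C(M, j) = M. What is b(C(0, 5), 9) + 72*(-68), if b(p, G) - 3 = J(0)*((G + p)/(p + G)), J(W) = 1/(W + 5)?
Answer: -24464/5 ≈ -4892.8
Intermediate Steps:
J(W) = 1/(5 + W)
b(p, G) = 16/5 (b(p, G) = 3 + ((G + p)/(p + G))/(5 + 0) = 3 + ((G + p)/(G + p))/5 = 3 + (1/5)*1 = 3 + 1/5 = 16/5)
b(C(0, 5), 9) + 72*(-68) = 16/5 + 72*(-68) = 16/5 - 4896 = -24464/5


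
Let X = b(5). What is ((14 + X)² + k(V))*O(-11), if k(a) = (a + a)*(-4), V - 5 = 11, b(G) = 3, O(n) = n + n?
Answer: -3542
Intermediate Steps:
O(n) = 2*n
V = 16 (V = 5 + 11 = 16)
k(a) = -8*a (k(a) = (2*a)*(-4) = -8*a)
X = 3
((14 + X)² + k(V))*O(-11) = ((14 + 3)² - 8*16)*(2*(-11)) = (17² - 128)*(-22) = (289 - 128)*(-22) = 161*(-22) = -3542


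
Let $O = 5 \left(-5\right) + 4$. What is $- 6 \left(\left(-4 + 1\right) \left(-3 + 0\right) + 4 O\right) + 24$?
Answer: $474$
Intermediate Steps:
$O = -21$ ($O = -25 + 4 = -21$)
$- 6 \left(\left(-4 + 1\right) \left(-3 + 0\right) + 4 O\right) + 24 = - 6 \left(\left(-4 + 1\right) \left(-3 + 0\right) + 4 \left(-21\right)\right) + 24 = - 6 \left(\left(-3\right) \left(-3\right) - 84\right) + 24 = - 6 \left(9 - 84\right) + 24 = \left(-6\right) \left(-75\right) + 24 = 450 + 24 = 474$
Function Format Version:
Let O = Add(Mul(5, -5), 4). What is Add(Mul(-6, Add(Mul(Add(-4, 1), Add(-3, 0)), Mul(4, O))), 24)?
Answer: 474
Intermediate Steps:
O = -21 (O = Add(-25, 4) = -21)
Add(Mul(-6, Add(Mul(Add(-4, 1), Add(-3, 0)), Mul(4, O))), 24) = Add(Mul(-6, Add(Mul(Add(-4, 1), Add(-3, 0)), Mul(4, -21))), 24) = Add(Mul(-6, Add(Mul(-3, -3), -84)), 24) = Add(Mul(-6, Add(9, -84)), 24) = Add(Mul(-6, -75), 24) = Add(450, 24) = 474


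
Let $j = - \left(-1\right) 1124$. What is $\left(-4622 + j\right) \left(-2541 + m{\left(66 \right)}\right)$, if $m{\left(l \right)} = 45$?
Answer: $8731008$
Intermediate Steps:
$j = 1124$ ($j = \left(-1\right) \left(-1124\right) = 1124$)
$\left(-4622 + j\right) \left(-2541 + m{\left(66 \right)}\right) = \left(-4622 + 1124\right) \left(-2541 + 45\right) = \left(-3498\right) \left(-2496\right) = 8731008$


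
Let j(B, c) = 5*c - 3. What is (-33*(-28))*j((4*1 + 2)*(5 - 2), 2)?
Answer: 6468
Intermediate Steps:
j(B, c) = -3 + 5*c
(-33*(-28))*j((4*1 + 2)*(5 - 2), 2) = (-33*(-28))*(-3 + 5*2) = 924*(-3 + 10) = 924*7 = 6468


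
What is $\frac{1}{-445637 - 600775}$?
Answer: $- \frac{1}{1046412} \approx -9.5565 \cdot 10^{-7}$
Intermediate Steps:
$\frac{1}{-445637 - 600775} = \frac{1}{-1046412} = - \frac{1}{1046412}$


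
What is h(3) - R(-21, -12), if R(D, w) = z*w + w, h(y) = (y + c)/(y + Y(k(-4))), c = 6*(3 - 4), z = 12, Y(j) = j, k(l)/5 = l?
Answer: 2655/17 ≈ 156.18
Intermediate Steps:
k(l) = 5*l
c = -6 (c = 6*(-1) = -6)
h(y) = (-6 + y)/(-20 + y) (h(y) = (y - 6)/(y + 5*(-4)) = (-6 + y)/(y - 20) = (-6 + y)/(-20 + y))
R(D, w) = 13*w (R(D, w) = 12*w + w = 13*w)
h(3) - R(-21, -12) = (-6 + 3)/(-20 + 3) - 13*(-12) = -3/(-17) - 1*(-156) = -1/17*(-3) + 156 = 3/17 + 156 = 2655/17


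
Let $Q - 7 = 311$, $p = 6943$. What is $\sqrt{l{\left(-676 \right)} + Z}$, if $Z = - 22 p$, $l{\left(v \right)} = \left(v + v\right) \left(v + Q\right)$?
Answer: $\sqrt{331270} \approx 575.56$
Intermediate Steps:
$Q = 318$ ($Q = 7 + 311 = 318$)
$l{\left(v \right)} = 2 v \left(318 + v\right)$ ($l{\left(v \right)} = \left(v + v\right) \left(v + 318\right) = 2 v \left(318 + v\right)$)
$Z = -152746$ ($Z = \left(-22\right) 6943 = -152746$)
$\sqrt{l{\left(-676 \right)} + Z} = \sqrt{2 \left(-676\right) \left(318 - 676\right) - 152746} = \sqrt{2 \left(-676\right) \left(-358\right) - 152746} = \sqrt{484016 - 152746} = \sqrt{331270}$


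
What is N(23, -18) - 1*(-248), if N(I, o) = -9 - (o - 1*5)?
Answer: 262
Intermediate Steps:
N(I, o) = -4 - o (N(I, o) = -9 - (o - 5) = -9 - (-5 + o) = -9 + (5 - o) = -4 - o)
N(23, -18) - 1*(-248) = (-4 - 1*(-18)) - 1*(-248) = (-4 + 18) + 248 = 14 + 248 = 262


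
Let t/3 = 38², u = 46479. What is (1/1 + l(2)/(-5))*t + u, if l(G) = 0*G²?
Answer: 50811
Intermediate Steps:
l(G) = 0
t = 4332 (t = 3*38² = 3*1444 = 4332)
(1/1 + l(2)/(-5))*t + u = (1/1 + 0/(-5))*4332 + 46479 = (1*1 + 0*(-⅕))*4332 + 46479 = (1 + 0)*4332 + 46479 = 1*4332 + 46479 = 4332 + 46479 = 50811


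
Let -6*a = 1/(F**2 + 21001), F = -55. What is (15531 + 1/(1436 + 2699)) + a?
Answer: 9257797206881/596085060 ≈ 15531.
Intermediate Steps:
a = -1/144156 (a = -1/(6*((-55)**2 + 21001)) = -1/(6*(3025 + 21001)) = -1/6/24026 = -1/6*1/24026 = -1/144156 ≈ -6.9369e-6)
(15531 + 1/(1436 + 2699)) + a = (15531 + 1/(1436 + 2699)) - 1/144156 = (15531 + 1/4135) - 1/144156 = 64220686/4135 - 1/144156 = 9257797206881/596085060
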